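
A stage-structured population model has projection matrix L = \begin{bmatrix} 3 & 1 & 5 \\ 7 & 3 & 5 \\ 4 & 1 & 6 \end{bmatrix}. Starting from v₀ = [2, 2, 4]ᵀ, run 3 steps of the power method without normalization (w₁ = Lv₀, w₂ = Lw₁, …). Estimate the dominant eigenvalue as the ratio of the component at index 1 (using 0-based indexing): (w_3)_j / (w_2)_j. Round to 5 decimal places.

λ ≈ 10.89712

w1 = Lv₀ = (3·2 + 1·2 + 5·4; 7·2 + 3·2 + 5·4; 4·2 + 1·2 + 6·4) = (28, 40, 34)
w2 = Lw1 = (3·28 + 1·40 + 5·34; 7·28 + 3·40 + 5·34; 4·28 + 1·40 + 6·34) = (294, 486, 356)
w3 = Lw2 = (3148, 5296, 3798)
Ratio at component: 5296 / 486 = 10.89712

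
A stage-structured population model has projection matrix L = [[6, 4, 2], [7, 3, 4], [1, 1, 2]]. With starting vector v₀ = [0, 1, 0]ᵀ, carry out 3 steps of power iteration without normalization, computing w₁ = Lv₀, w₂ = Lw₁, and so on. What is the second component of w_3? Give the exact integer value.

425

w1 = Lv₀ = (6·0 + 4·1 + 2·0; 7·0 + 3·1 + 4·0; 1·0 + 1·1 + 2·0) = (4, 3, 1)
w2 = Lw1 = (6·4 + 4·3 + 2·1; 7·4 + 3·3 + 4·1; 1·4 + 1·3 + 2·1) = (38, 41, 9)
w3 = Lw2 = (410, 425, 97)
The requested component of w3 is 425.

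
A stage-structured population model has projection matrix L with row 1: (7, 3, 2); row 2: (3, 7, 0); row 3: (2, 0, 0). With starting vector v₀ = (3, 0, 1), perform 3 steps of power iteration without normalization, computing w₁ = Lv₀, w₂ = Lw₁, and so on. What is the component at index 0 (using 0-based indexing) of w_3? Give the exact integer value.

1888

w1 = Lv₀ = (7·3 + 3·0 + 2·1; 3·3 + 7·0 + 0·1; 2·3 + 0·0 + 0·1) = (23, 9, 6)
w2 = Lw1 = (7·23 + 3·9 + 2·6; 3·23 + 7·9 + 0·6; 2·23 + 0·9 + 0·6) = (200, 132, 46)
w3 = Lw2 = (1888, 1524, 400)
The requested component of w3 is 1888.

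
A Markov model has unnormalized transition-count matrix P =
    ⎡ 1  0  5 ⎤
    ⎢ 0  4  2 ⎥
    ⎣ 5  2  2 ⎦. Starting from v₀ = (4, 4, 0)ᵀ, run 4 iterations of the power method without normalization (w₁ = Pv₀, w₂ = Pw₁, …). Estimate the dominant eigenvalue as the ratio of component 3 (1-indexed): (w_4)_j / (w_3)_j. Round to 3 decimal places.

w1 = Pv₀ = (1·4 + 0·4 + 5·0; 0·4 + 4·4 + 2·0; 5·4 + 2·4 + 2·0) = (4, 16, 28)
w2 = Pw1 = (1·4 + 0·16 + 5·28; 0·4 + 4·16 + 2·28; 5·4 + 2·16 + 2·28) = (144, 120, 108)
w3 = Pw2 = (684, 696, 1176)
w4 = Pw3 = (6564, 5136, 7164)
Ratio at component: 7164 / 1176 = 6.092

λ ≈ 6.092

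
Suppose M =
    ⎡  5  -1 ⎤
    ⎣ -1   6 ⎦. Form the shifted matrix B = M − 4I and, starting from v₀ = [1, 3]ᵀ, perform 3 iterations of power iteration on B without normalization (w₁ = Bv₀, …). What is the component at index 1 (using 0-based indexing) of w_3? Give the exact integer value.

B = M − 4I has rows (1, -1); (-1, 2)
w1 = Bv₀ = (-2, 5)
w2 = Bw1 = (-7, 12)
w3 = Bw2 = (-19, 31)
Requested component of w3: 31

31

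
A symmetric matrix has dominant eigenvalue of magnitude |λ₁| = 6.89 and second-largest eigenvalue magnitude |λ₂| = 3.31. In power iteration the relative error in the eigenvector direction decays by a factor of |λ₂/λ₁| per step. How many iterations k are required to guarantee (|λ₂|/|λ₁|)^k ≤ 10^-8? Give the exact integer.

|λ₂/λ₁| = 3.31/6.89 = 0.48041
Need k ≥ ln(10^-8) / ln(0.48041) = -18.4207 / -0.7331 ≈ 25.126
Smallest integer k satisfying the bound: 26

26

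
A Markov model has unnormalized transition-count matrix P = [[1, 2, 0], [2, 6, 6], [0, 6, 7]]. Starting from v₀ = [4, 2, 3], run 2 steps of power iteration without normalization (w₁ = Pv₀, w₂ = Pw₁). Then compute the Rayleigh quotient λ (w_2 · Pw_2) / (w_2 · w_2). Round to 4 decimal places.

λ ≈ 12.6774

w1 = Pv₀ = (8, 38, 33)
w2 = Pw1 = (84, 442, 459)
Pw2 = (968, 5574, 5865)
w2·Pw2 = 84·968 + 442·5574 + 459·5865 = 5237055; w2·w2 = 84·84 + 442·442 + 459·459 = 413101
λ ≈ 5237055/413101 = 12.6774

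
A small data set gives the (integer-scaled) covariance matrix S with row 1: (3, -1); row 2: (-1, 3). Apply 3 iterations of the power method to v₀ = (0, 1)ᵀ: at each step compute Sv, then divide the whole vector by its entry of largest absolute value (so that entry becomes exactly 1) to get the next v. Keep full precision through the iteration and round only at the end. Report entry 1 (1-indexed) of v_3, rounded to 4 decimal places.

Sv0 = (-1.00000, 3.00000); divide by 3.00000 → v1 = (-0.33333, 1.00000)
Sv1 = (-2.00000, 3.33333); divide by 3.33333 → v2 = (-0.60000, 1.00000)
Sv2 = (-2.80000, 3.60000); divide by 3.60000 → v3 = (-0.77778, 1.00000)
Requested entry of v3: -28/36 = -0.7778

-0.7778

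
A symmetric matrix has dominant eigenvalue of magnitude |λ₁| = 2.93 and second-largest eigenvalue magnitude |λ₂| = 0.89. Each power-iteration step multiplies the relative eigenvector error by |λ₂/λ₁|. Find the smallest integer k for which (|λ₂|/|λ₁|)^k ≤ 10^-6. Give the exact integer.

|λ₂/λ₁| = 0.89/2.93 = 0.30375
Need k ≥ ln(10^-6) / ln(0.30375) = -13.8155 / -1.1915 ≈ 11.595
Smallest integer k satisfying the bound: 12

12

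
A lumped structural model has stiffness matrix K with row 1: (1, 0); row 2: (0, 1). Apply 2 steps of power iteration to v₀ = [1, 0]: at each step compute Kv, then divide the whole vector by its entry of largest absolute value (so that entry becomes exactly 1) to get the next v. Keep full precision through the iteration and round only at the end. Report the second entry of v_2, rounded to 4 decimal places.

0.0000

Kv0 = (1.00000, 0.00000); divide by 1.00000 → v1 = (1.00000, 0.00000)
Kv1 = (1.00000, 0.00000); divide by 1.00000 → v2 = (1.00000, 0.00000)
Requested entry of v2: 0/1 = 0.0000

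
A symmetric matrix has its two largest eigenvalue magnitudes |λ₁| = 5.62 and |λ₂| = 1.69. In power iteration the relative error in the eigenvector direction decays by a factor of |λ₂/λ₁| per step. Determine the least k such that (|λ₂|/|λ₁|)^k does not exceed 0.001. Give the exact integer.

|λ₂/λ₁| = 1.69/5.62 = 0.30071
Need k ≥ ln(0.001) / ln(0.30071) = -6.9078 / -1.2016 ≈ 5.749
Smallest integer k satisfying the bound: 6

6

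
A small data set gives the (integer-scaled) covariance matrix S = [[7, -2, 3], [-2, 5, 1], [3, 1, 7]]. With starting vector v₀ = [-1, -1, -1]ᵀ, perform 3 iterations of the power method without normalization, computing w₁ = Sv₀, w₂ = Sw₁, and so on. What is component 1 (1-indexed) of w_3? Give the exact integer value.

w1 = Sv₀ = (-8, -4, -11)
w2 = Sw1 = (-81, -15, -105)
w3 = Sw2 = (-852, -18, -993)
The requested component of w3 is -852.

-852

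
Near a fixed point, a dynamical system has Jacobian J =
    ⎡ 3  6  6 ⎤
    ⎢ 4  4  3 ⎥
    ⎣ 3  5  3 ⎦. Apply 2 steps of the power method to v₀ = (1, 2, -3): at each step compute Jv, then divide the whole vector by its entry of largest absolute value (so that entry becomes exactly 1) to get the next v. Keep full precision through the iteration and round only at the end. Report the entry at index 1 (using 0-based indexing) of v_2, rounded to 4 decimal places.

0.3636

Jv0 = (-3.00000, 3.00000, 4.00000); divide by 4.00000 → v1 = (-0.75000, 0.75000, 1.00000)
Jv1 = (8.25000, 3.00000, 4.50000); divide by 8.25000 → v2 = (1.00000, 0.36364, 0.54545)
Requested entry of v2: 12/33 = 0.3636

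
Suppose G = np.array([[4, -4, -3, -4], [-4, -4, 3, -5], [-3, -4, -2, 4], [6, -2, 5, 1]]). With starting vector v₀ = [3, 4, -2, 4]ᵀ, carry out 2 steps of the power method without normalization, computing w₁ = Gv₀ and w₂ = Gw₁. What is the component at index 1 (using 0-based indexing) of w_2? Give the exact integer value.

237

w1 = Gv₀ = (4·3 + (-4)·4 + (-3)·(-2) + (-4)·4; (-4)·3 + (-4)·4 + 3·(-2) + (-5)·4; (-3)·3 + (-4)·4 + (-2)·(-2) + 4·4; 6·3 + (-2)·4 + 5·(-2) + 1·4) = (-14, -54, -5, 4)
w2 = Gw1 = (4·(-14) + (-4)·(-54) + (-3)·(-5) + (-4)·4; (-4)·(-14) + (-4)·(-54) + 3·(-5) + (-5)·4; (-3)·(-14) + (-4)·(-54) + (-2)·(-5) + 4·4; 6·(-14) + (-2)·(-54) + 5·(-5) + 1·4) = (159, 237, 284, 3)
The requested component of w2 is 237.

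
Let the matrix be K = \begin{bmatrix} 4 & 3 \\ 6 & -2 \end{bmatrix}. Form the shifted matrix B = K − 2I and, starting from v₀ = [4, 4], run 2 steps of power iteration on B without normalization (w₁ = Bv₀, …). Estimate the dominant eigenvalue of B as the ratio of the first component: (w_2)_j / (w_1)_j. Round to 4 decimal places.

B = K − 2I has rows (2, 3); (6, -4)
w1 = Bv₀ = (2·4 + 3·4; 6·4 + (-4)·4) = (20, 8)
w2 = Bw1 = (2·20 + 3·8; 6·20 + (-4)·8) = (64, 88)
Ratio: 64/20 = 3.2000

μ ≈ 3.2000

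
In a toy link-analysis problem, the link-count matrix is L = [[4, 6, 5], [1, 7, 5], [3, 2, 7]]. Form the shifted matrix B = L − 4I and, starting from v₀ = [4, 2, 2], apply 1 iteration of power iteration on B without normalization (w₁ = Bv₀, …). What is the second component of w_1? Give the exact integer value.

20

B = L − 4I has rows (0, 6, 5); (1, 3, 5); (3, 2, 3)
w1 = Bv₀ = (0·4 + 6·2 + 5·2; 1·4 + 3·2 + 5·2; 3·4 + 2·2 + 3·2) = (22, 20, 22)
Requested component of w1: 20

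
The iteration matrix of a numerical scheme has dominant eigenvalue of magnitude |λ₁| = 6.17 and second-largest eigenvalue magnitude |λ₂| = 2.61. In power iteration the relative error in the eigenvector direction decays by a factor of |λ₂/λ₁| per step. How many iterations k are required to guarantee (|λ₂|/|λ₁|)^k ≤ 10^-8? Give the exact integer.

|λ₂/λ₁| = 2.61/6.17 = 0.42301
Need k ≥ ln(10^-8) / ln(0.42301) = -18.4207 / -0.8603 ≈ 21.411
Smallest integer k satisfying the bound: 22

22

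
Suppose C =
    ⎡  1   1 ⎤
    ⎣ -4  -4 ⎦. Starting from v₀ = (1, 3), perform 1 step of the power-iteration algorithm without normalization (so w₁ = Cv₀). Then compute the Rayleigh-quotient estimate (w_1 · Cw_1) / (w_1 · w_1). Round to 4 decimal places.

w1 = Cv₀ = (1·1 + 1·3; (-4)·1 + (-4)·3) = (4, -16)
Cw1 = (-12, 48)
w1·Cw1 = 4·(-12) + (-16)·48 = -816; w1·w1 = 4·4 + (-16)·(-16) = 272
λ ≈ -816/272 = -3.0000

λ ≈ -3.0000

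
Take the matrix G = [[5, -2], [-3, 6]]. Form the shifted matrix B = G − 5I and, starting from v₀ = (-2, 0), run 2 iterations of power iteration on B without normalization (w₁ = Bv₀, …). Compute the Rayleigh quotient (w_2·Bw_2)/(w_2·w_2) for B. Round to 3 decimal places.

μ ≈ 2.200

B = G − 5I has rows (0, -2); (-3, 1)
w1 = Bv₀ = (0, 6)
w2 = Bw1 = (-12, 6)
Bw2 = (-12, 42)
w2·Bw2 = 396; w2·w2 = 180; μ ≈ 396/180 = 2.200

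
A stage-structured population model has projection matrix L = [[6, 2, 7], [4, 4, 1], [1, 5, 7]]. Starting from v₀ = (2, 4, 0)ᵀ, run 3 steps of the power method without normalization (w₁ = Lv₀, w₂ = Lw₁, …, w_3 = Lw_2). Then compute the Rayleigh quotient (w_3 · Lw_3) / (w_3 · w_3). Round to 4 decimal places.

w1 = Lv₀ = (20, 24, 22)
w2 = Lw1 = (322, 198, 294)
w3 = Lw2 = (4386, 2374, 3370)
Lw3 = (54654, 30410, 39846)
w3·Lw3 = 4386·54654 + 2374·30410 + 3370·39846 = 446186804; w3·w3 = 4386·4386 + 2374·2374 + 3370·3370 = 36229772
λ ≈ 446186804/36229772 = 12.3155

λ ≈ 12.3155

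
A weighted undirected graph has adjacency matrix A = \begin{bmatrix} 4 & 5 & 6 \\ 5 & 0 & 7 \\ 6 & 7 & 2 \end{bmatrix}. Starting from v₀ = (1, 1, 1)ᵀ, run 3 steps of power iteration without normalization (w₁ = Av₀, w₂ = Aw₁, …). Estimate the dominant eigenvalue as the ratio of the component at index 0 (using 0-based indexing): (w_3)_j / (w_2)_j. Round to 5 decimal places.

w1 = Av₀ = (4·1 + 5·1 + 6·1; 5·1 + 0·1 + 7·1; 6·1 + 7·1 + 2·1) = (15, 12, 15)
w2 = Aw1 = (4·15 + 5·12 + 6·15; 5·15 + 0·12 + 7·15; 6·15 + 7·12 + 2·15) = (210, 180, 204)
w3 = Aw2 = (2964, 2478, 2928)
Ratio at component: 2964 / 210 = 14.11429

λ ≈ 14.11429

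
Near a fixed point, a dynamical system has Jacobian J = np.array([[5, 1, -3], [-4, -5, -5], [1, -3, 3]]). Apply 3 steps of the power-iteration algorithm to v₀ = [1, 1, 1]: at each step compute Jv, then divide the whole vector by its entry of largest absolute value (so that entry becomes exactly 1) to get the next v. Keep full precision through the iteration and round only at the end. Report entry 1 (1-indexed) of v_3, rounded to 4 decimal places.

0.2032

Jv0 = (3.00000, -14.00000, 1.00000); divide by -14.00000 → v1 = (-0.21429, 1.00000, -0.07143)
Jv1 = (0.14286, -3.78571, -3.42857); divide by -3.78571 → v2 = (-0.03774, 1.00000, 0.90566)
Jv2 = (-1.90566, -9.37736, -0.32075); divide by -9.37736 → v3 = (0.20322, 1.00000, 0.03421)
Requested entry of v3: -101/-497 = 0.2032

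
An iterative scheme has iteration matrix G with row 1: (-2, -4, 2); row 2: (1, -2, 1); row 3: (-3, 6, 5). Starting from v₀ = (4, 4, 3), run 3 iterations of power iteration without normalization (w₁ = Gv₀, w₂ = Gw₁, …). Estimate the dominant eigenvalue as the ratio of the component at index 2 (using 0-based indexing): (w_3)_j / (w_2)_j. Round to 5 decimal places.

3.81967

w1 = Gv₀ = ((-2)·4 + (-4)·4 + 2·3; 1·4 + (-2)·4 + 1·3; (-3)·4 + 6·4 + 5·3) = (-18, -1, 27)
w2 = Gw1 = ((-2)·(-18) + (-4)·(-1) + 2·27; 1·(-18) + (-2)·(-1) + 1·27; (-3)·(-18) + 6·(-1) + 5·27) = (94, 11, 183)
w3 = Gw2 = (134, 255, 699)
Ratio at component: 699 / 183 = 3.81967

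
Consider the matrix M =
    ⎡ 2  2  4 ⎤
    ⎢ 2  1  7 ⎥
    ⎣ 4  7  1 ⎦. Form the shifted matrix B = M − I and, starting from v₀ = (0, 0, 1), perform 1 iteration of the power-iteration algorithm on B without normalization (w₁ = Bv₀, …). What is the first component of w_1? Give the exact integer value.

B = M − I has rows (1, 2, 4); (2, 0, 7); (4, 7, 0)
w1 = Bv₀ = (1·0 + 2·0 + 4·1; 2·0 + 0·0 + 7·1; 4·0 + 7·0 + 0·1) = (4, 7, 0)
Requested component of w1: 4

4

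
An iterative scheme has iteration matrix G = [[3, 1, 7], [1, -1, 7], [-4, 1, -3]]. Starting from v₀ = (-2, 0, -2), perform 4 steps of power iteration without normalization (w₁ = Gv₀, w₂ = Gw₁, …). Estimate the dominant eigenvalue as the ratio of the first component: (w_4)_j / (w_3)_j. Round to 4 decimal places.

w1 = Gv₀ = (3·(-2) + 1·0 + 7·(-2); 1·(-2) + (-1)·0 + 7·(-2); (-4)·(-2) + 1·0 + (-3)·(-2)) = (-20, -16, 14)
w2 = Gw1 = (3·(-20) + 1·(-16) + 7·14; 1·(-20) + (-1)·(-16) + 7·14; (-4)·(-20) + 1·(-16) + (-3)·14) = (22, 94, 22)
w3 = Gw2 = (314, 82, -60)
w4 = Gw3 = (604, -188, -994)
Ratio at component: 604 / 314 = 1.9236

λ ≈ 1.9236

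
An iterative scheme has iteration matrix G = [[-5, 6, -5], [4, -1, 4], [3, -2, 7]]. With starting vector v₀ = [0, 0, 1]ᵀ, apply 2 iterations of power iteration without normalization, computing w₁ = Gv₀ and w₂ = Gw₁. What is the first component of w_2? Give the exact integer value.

14

w1 = Gv₀ = ((-5)·0 + 6·0 + (-5)·1; 4·0 + (-1)·0 + 4·1; 3·0 + (-2)·0 + 7·1) = (-5, 4, 7)
w2 = Gw1 = ((-5)·(-5) + 6·4 + (-5)·7; 4·(-5) + (-1)·4 + 4·7; 3·(-5) + (-2)·4 + 7·7) = (14, 4, 26)
The requested component of w2 is 14.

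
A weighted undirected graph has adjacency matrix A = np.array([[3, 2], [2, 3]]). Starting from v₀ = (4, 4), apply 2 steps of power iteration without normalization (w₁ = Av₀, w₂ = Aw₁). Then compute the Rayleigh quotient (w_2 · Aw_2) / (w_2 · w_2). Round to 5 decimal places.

5.00000

w1 = Av₀ = (3·4 + 2·4; 2·4 + 3·4) = (20, 20)
w2 = Aw1 = (3·20 + 2·20; 2·20 + 3·20) = (100, 100)
Aw2 = (500, 500)
w2·Aw2 = 100·500 + 100·500 = 100000; w2·w2 = 100·100 + 100·100 = 20000
λ ≈ 100000/20000 = 5.00000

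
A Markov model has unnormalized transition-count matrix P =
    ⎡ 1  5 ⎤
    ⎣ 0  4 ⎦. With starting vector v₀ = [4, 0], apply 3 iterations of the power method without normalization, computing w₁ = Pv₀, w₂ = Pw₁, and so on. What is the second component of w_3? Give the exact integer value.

w1 = Pv₀ = (4, 0)
w2 = Pw1 = (4, 0)
w3 = Pw2 = (4, 0)
The requested component of w3 is 0.

0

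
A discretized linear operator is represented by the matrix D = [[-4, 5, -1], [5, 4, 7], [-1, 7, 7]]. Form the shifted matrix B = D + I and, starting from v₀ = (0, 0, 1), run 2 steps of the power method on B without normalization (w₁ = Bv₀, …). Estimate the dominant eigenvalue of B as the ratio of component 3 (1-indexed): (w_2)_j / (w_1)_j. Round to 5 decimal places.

14.25000

B = D + I has rows (-3, 5, -1); (5, 5, 7); (-1, 7, 8)
w1 = Bv₀ = ((-3)·0 + 5·0 + (-1)·1; 5·0 + 5·0 + 7·1; (-1)·0 + 7·0 + 8·1) = (-1, 7, 8)
w2 = Bw1 = ((-3)·(-1) + 5·7 + (-1)·8; 5·(-1) + 5·7 + 7·8; (-1)·(-1) + 7·7 + 8·8) = (30, 86, 114)
Ratio: 114/8 = 14.25000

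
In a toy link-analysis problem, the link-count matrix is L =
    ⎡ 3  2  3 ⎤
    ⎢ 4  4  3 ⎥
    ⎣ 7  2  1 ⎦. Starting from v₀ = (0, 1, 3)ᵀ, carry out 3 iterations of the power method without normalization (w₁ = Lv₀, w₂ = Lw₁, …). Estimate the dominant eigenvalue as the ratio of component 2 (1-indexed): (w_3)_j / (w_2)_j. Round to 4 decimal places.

w1 = Lv₀ = (3·0 + 2·1 + 3·3; 4·0 + 4·1 + 3·3; 7·0 + 2·1 + 1·3) = (11, 13, 5)
w2 = Lw1 = (3·11 + 2·13 + 3·5; 4·11 + 4·13 + 3·5; 7·11 + 2·13 + 1·5) = (74, 111, 108)
w3 = Lw2 = (768, 1064, 848)
Ratio at component: 1064 / 111 = 9.5856

9.5856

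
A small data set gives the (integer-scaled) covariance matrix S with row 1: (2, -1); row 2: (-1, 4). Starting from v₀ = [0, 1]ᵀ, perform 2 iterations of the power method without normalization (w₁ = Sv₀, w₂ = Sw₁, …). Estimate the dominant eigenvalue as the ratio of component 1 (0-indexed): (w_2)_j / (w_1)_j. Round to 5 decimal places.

4.25000

w1 = Sv₀ = (2·0 + (-1)·1; (-1)·0 + 4·1) = (-1, 4)
w2 = Sw1 = (2·(-1) + (-1)·4; (-1)·(-1) + 4·4) = (-6, 17)
Ratio at component: 17 / 4 = 4.25000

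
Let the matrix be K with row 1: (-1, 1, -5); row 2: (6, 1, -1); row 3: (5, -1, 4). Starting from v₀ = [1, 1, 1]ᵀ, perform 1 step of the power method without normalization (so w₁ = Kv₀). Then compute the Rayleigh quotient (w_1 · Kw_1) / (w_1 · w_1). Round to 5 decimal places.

-0.31200

w1 = Kv₀ = ((-1)·1 + 1·1 + (-5)·1; 6·1 + 1·1 + (-1)·1; 5·1 + (-1)·1 + 4·1) = (-5, 6, 8)
Kw1 = (-29, -32, 1)
w1·Kw1 = (-5)·(-29) + 6·(-32) + 8·1 = -39; w1·w1 = (-5)·(-5) + 6·6 + 8·8 = 125
λ ≈ -39/125 = -0.31200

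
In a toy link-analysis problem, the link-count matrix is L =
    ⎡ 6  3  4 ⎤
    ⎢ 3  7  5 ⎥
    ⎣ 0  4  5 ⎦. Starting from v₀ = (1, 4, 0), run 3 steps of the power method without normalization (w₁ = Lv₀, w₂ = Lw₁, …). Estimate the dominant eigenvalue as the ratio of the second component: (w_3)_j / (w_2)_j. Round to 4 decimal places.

λ ≈ 12.1709

w1 = Lv₀ = (6·1 + 3·4 + 4·0; 3·1 + 7·4 + 5·0; 0·1 + 4·4 + 5·0) = (18, 31, 16)
w2 = Lw1 = (6·18 + 3·31 + 4·16; 3·18 + 7·31 + 5·16; 0·18 + 4·31 + 5·16) = (265, 351, 204)
w3 = Lw2 = (3459, 4272, 2424)
Ratio at component: 4272 / 351 = 12.1709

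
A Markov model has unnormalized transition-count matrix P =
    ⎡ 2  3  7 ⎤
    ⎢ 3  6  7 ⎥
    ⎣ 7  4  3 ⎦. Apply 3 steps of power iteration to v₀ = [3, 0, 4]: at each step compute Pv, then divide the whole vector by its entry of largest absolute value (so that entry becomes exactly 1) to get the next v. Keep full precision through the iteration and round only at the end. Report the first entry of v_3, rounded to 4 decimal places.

Pv0 = (34.00000, 37.00000, 33.00000); divide by 37.00000 → v1 = (0.91892, 1.00000, 0.89189)
Pv1 = (11.08108, 15.00000, 13.10811); divide by 15.00000 → v2 = (0.73874, 1.00000, 0.87387)
Pv2 = (10.59459, 14.33333, 11.79279); divide by 14.33333 → v3 = (0.73916, 1.00000, 0.82275)
Requested entry of v3: 5880/7955 = 0.7392

0.7392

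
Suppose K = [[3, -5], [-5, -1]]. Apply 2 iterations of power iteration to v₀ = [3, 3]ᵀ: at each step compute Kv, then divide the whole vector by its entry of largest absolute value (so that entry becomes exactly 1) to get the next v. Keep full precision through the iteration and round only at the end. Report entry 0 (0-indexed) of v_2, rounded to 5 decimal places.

Kv0 = (-6.000000, -18.000000); divide by -18.000000 → v1 = (0.333333, 1.000000)
Kv1 = (-4.000000, -2.666667); divide by -4.000000 → v2 = (1.000000, 0.666667)
Requested entry of v2: 72/72 = 1.00000

1.00000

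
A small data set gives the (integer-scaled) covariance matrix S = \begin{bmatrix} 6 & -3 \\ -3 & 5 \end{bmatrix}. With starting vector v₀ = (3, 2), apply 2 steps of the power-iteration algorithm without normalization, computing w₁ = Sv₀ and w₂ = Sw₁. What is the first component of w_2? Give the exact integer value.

69

w1 = Sv₀ = (12, 1)
w2 = Sw1 = (69, -31)
The requested component of w2 is 69.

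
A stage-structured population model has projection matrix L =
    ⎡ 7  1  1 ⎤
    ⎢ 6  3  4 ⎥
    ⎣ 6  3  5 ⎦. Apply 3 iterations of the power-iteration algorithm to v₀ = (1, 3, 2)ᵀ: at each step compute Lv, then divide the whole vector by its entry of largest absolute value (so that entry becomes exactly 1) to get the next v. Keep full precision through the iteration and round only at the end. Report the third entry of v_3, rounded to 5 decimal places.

Lv0 = (12.000000, 23.000000, 25.000000); divide by 25.000000 → v1 = (0.480000, 0.920000, 1.000000)
Lv1 = (5.280000, 9.640000, 10.640000); divide by 10.640000 → v2 = (0.496241, 0.906015, 1.000000)
Lv2 = (5.379699, 9.695489, 10.695489); divide by 10.695489 → v3 = (0.502988, 0.906503, 1.000000)
Requested entry of v3: 2845/2845 = 1.00000

1.00000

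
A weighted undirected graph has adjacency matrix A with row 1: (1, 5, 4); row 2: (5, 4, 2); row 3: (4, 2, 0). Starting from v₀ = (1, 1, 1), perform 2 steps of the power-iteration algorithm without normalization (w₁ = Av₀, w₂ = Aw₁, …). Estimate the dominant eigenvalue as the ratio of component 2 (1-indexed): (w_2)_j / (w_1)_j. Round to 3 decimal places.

λ ≈ 9.636

w1 = Av₀ = (10, 11, 6)
w2 = Aw1 = (89, 106, 62)
Ratio at component: 106 / 11 = 9.636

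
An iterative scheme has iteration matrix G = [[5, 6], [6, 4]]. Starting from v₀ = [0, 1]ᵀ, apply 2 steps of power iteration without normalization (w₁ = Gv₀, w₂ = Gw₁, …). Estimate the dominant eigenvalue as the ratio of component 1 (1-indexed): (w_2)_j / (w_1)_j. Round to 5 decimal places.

λ ≈ 9.00000

w1 = Gv₀ = (6, 4)
w2 = Gw1 = (54, 52)
Ratio at component: 54 / 6 = 9.00000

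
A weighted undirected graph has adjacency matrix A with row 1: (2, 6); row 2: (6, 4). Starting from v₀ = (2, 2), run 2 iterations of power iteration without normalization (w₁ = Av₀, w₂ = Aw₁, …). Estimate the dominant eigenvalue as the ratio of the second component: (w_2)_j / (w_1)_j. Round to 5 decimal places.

λ ≈ 8.80000

w1 = Av₀ = (2·2 + 6·2; 6·2 + 4·2) = (16, 20)
w2 = Aw1 = (2·16 + 6·20; 6·16 + 4·20) = (152, 176)
Ratio at component: 176 / 20 = 8.80000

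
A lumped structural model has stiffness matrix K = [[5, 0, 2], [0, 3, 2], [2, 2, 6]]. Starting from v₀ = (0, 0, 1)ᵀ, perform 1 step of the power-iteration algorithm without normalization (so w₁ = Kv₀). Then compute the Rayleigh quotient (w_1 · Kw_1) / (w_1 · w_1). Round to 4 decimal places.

λ ≈ 7.8182

w1 = Kv₀ = (2, 2, 6)
Kw1 = (22, 18, 44)
w1·Kw1 = 2·22 + 2·18 + 6·44 = 344; w1·w1 = 2·2 + 2·2 + 6·6 = 44
λ ≈ 344/44 = 7.8182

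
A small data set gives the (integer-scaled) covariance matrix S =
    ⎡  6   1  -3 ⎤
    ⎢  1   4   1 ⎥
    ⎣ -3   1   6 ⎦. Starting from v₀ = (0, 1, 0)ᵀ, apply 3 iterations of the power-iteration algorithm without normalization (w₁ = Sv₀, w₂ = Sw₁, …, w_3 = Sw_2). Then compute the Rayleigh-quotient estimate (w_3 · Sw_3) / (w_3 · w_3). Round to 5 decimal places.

w1 = Sv₀ = (6·0 + 1·1 + (-3)·0; 1·0 + 4·1 + 1·0; (-3)·0 + 1·1 + 6·0) = (1, 4, 1)
w2 = Sw1 = (6·1 + 1·4 + (-3)·1; 1·1 + 4·4 + 1·1; (-3)·1 + 1·4 + 6·1) = (7, 18, 7)
w3 = Sw2 = (39, 86, 39)
Sw3 = (203, 422, 203)
w3·Sw3 = 39·203 + 86·422 + 39·203 = 52126; w3·w3 = 39·39 + 86·86 + 39·39 = 10438
λ ≈ 52126/10438 = 4.99387

4.99387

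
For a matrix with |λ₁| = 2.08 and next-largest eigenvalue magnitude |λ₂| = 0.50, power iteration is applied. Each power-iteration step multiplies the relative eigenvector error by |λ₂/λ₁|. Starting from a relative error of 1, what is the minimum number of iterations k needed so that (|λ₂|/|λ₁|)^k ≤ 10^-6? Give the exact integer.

|λ₂/λ₁| = 0.50/2.08 = 0.24038
Need k ≥ ln(10^-6) / ln(0.24038) = -13.8155 / -1.4255 ≈ 9.692
Smallest integer k satisfying the bound: 10

10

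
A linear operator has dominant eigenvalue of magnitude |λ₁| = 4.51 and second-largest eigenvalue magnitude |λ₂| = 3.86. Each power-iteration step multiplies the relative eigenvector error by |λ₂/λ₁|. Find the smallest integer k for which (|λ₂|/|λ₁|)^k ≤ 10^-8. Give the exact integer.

|λ₂/λ₁| = 3.86/4.51 = 0.85588
Need k ≥ ln(10^-8) / ln(0.85588) = -18.4207 / -0.1556 ≈ 118.362
Smallest integer k satisfying the bound: 119

119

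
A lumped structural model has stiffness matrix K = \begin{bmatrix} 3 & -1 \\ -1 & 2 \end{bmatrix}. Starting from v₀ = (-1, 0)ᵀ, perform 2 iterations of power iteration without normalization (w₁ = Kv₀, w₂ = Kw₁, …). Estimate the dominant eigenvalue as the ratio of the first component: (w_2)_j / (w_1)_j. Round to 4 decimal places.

3.3333

w1 = Kv₀ = (-3, 1)
w2 = Kw1 = (-10, 5)
Ratio at component: -10 / -3 = 3.3333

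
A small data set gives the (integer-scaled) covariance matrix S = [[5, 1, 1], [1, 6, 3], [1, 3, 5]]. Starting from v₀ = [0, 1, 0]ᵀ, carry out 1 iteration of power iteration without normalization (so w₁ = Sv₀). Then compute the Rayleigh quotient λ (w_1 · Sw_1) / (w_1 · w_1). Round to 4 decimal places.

w1 = Sv₀ = (1, 6, 3)
Sw1 = (14, 46, 34)
w1·Sw1 = 1·14 + 6·46 + 3·34 = 392; w1·w1 = 1·1 + 6·6 + 3·3 = 46
λ ≈ 392/46 = 8.5217

λ ≈ 8.5217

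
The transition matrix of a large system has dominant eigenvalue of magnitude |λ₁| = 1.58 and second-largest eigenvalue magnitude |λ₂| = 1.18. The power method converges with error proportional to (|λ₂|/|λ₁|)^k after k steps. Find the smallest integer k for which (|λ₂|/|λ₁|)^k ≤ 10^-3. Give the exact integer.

24

|λ₂/λ₁| = 1.18/1.58 = 0.74684
Need k ≥ ln(10^-3) / ln(0.74684) = -6.9078 / -0.2919 ≈ 23.664
Smallest integer k satisfying the bound: 24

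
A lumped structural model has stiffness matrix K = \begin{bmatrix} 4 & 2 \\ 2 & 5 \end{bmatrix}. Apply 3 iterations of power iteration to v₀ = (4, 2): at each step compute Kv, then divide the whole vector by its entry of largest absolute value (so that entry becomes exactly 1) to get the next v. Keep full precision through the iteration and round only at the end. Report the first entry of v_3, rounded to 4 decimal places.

0.8209

Kv0 = (20.00000, 18.00000); divide by 20.00000 → v1 = (1.00000, 0.90000)
Kv1 = (5.80000, 6.50000); divide by 6.50000 → v2 = (0.89231, 1.00000)
Kv2 = (5.56923, 6.78462); divide by 6.78462 → v3 = (0.82086, 1.00000)
Requested entry of v3: 724/882 = 0.8209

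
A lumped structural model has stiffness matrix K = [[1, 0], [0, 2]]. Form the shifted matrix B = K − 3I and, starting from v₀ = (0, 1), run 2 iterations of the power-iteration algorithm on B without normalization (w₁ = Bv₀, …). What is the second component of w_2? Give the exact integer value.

1

B = K − 3I has rows (-2, 0); (0, -1)
w1 = Bv₀ = ((-2)·0 + 0·1; 0·0 + (-1)·1) = (0, -1)
w2 = Bw1 = ((-2)·0 + 0·(-1); 0·0 + (-1)·(-1)) = (0, 1)
Requested component of w2: 1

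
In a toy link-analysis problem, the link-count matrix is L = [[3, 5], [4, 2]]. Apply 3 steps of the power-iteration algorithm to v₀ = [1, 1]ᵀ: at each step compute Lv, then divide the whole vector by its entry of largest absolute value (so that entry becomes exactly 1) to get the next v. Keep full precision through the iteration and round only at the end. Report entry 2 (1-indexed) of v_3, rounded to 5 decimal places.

0.79581

Lv0 = (8.000000, 6.000000); divide by 8.000000 → v1 = (1.000000, 0.750000)
Lv1 = (6.750000, 5.500000); divide by 6.750000 → v2 = (1.000000, 0.814815)
Lv2 = (7.074074, 5.629630); divide by 7.074074 → v3 = (1.000000, 0.795812)
Requested entry of v3: 304/382 = 0.79581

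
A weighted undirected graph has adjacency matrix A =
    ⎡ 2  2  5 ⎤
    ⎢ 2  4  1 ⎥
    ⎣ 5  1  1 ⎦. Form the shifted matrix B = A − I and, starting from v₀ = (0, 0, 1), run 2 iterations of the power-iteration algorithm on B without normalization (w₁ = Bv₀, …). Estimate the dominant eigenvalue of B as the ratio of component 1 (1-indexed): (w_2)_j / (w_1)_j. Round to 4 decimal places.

B = A − I has rows (1, 2, 5); (2, 3, 1); (5, 1, 0)
w1 = Bv₀ = (5, 1, 0)
w2 = Bw1 = (7, 13, 26)
Ratio: 7/5 = 1.4000

μ ≈ 1.4000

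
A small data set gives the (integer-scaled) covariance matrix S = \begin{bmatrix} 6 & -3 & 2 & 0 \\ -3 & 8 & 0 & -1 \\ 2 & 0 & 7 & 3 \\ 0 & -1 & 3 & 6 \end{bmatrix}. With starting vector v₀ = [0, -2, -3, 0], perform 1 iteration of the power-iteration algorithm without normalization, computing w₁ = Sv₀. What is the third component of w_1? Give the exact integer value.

-21

w1 = Sv₀ = (0, -16, -21, -7)
The requested component of w1 is -21.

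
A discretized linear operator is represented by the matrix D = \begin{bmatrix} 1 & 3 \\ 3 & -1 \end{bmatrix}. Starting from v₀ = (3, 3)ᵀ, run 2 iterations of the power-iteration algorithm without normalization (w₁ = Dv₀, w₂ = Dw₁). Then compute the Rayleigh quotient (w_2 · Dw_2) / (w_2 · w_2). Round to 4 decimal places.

λ ≈ 3.0000

w1 = Dv₀ = (12, 6)
w2 = Dw1 = (30, 30)
Dw2 = (120, 60)
w2·Dw2 = 30·120 + 30·60 = 5400; w2·w2 = 30·30 + 30·30 = 1800
λ ≈ 5400/1800 = 3.0000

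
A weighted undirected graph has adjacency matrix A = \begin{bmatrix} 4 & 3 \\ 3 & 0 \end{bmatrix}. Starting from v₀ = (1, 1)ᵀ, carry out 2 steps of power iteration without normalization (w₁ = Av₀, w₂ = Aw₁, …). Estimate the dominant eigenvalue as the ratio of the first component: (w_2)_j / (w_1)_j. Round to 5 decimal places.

λ ≈ 5.28571

w1 = Av₀ = (7, 3)
w2 = Aw1 = (37, 21)
Ratio at component: 37 / 7 = 5.28571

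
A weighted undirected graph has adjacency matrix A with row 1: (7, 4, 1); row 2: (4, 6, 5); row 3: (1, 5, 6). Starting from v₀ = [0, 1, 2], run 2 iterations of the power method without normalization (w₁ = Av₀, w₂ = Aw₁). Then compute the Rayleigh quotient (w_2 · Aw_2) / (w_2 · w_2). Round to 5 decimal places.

w1 = Av₀ = (7·0 + 4·1 + 1·2; 4·0 + 6·1 + 5·2; 1·0 + 5·1 + 6·2) = (6, 16, 17)
w2 = Aw1 = (7·6 + 4·16 + 1·17; 4·6 + 6·16 + 5·17; 1·6 + 5·16 + 6·17) = (123, 205, 188)
Aw2 = (1869, 2662, 2276)
w2·Aw2 = 123·1869 + 205·2662 + 188·2276 = 1203485; w2·w2 = 123·123 + 205·205 + 188·188 = 92498
λ ≈ 1203485/92498 = 13.01093

13.01093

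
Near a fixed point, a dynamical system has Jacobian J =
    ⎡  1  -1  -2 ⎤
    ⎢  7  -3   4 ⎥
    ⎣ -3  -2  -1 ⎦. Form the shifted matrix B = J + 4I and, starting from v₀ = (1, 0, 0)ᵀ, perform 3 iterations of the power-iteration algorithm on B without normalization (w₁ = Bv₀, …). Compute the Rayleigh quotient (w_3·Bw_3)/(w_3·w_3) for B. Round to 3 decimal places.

B = J + 4I has rows (5, -1, -2); (7, 1, 4); (-3, -2, 3)
w1 = Bv₀ = (5, 7, -3)
w2 = Bw1 = (24, 30, -38)
w3 = Bw2 = (166, 46, -246)
Bw3 = (1276, 224, -1328)
w3·Bw3 = 548808; w3·w3 = 90188; μ ≈ 548808/90188 = 6.085

μ ≈ 6.085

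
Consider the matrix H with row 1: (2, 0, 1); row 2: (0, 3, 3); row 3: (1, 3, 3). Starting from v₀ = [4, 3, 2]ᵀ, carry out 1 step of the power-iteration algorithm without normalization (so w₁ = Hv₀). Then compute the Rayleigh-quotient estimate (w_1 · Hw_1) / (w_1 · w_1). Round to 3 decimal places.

λ ≈ 5.901

w1 = Hv₀ = (2·4 + 0·3 + 1·2; 0·4 + 3·3 + 3·2; 1·4 + 3·3 + 3·2) = (10, 15, 19)
Hw1 = (39, 102, 112)
w1·Hw1 = 10·39 + 15·102 + 19·112 = 4048; w1·w1 = 10·10 + 15·15 + 19·19 = 686
λ ≈ 4048/686 = 5.901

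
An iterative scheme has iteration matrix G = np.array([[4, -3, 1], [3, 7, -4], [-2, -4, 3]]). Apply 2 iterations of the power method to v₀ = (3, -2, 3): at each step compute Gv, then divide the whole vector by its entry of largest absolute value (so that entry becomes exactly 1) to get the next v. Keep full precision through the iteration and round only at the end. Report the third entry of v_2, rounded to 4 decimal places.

0.4041

Gv0 = (21.00000, -17.00000, 11.00000); divide by 21.00000 → v1 = (1.00000, -0.80952, 0.52381)
Gv1 = (6.95238, -4.76190, 2.80952); divide by 6.95238 → v2 = (1.00000, -0.68493, 0.40411)
Requested entry of v2: 59/146 = 0.4041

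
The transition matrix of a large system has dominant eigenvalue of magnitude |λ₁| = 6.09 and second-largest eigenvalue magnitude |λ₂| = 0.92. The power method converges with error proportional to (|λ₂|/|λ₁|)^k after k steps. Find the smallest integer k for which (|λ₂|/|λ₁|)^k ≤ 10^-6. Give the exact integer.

8

|λ₂/λ₁| = 0.92/6.09 = 0.15107
Need k ≥ ln(10^-6) / ln(0.15107) = -13.8155 / -1.8900 ≈ 7.310
Smallest integer k satisfying the bound: 8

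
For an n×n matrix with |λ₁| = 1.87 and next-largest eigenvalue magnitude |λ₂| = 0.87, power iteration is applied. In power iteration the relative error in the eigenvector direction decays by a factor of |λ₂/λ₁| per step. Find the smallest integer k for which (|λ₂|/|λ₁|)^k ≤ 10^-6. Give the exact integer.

19

|λ₂/λ₁| = 0.87/1.87 = 0.46524
Need k ≥ ln(10^-6) / ln(0.46524) = -13.8155 / -0.7652 ≈ 18.055
Smallest integer k satisfying the bound: 19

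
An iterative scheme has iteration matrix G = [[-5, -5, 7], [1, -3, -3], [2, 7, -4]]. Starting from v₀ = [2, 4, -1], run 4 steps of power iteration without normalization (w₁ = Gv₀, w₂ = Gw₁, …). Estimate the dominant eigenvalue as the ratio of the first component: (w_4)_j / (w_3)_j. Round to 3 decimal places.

w1 = Gv₀ = ((-5)·2 + (-5)·4 + 7·(-1); 1·2 + (-3)·4 + (-3)·(-1); 2·2 + 7·4 + (-4)·(-1)) = (-37, -7, 36)
w2 = Gw1 = ((-5)·(-37) + (-5)·(-7) + 7·36; 1·(-37) + (-3)·(-7) + (-3)·36; 2·(-37) + 7·(-7) + (-4)·36) = (472, -124, -267)
w3 = Gw2 = (-3609, 1645, 1144)
w4 = Gw3 = (17828, -11976, -279)
Ratio at component: 17828 / -3609 = -4.940

λ ≈ -4.940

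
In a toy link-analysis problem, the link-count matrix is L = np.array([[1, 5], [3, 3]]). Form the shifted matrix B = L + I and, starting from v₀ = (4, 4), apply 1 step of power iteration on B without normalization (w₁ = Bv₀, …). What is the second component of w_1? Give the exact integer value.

B = L + I has rows (2, 5); (3, 4)
w1 = Bv₀ = (2·4 + 5·4; 3·4 + 4·4) = (28, 28)
Requested component of w1: 28

28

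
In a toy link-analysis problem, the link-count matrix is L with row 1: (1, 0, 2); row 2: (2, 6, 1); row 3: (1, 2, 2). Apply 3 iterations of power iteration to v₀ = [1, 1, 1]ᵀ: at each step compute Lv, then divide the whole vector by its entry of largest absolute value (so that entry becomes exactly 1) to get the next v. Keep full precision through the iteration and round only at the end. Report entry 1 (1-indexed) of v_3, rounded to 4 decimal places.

0.1678

Lv0 = (3.00000, 9.00000, 5.00000); divide by 9.00000 → v1 = (0.33333, 1.00000, 0.55556)
Lv1 = (1.44444, 7.22222, 3.44444); divide by 7.22222 → v2 = (0.20000, 1.00000, 0.47692)
Lv2 = (1.15385, 6.87692, 3.15385); divide by 6.87692 → v3 = (0.16779, 1.00000, 0.45861)
Requested entry of v3: 75/447 = 0.1678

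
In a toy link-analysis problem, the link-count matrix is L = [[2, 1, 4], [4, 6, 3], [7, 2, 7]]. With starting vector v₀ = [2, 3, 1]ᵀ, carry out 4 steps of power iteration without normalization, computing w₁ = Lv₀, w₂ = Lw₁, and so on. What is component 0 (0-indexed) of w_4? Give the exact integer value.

w1 = Lv₀ = (2·2 + 1·3 + 4·1; 4·2 + 6·3 + 3·1; 7·2 + 2·3 + 7·1) = (11, 29, 27)
w2 = Lw1 = (2·11 + 1·29 + 4·27; 4·11 + 6·29 + 3·27; 7·11 + 2·29 + 7·27) = (159, 299, 324)
w3 = Lw2 = (1913, 3402, 3979)
w4 = Lw3 = (23144, 40001, 48048)
The requested component of w4 is 23144.

23144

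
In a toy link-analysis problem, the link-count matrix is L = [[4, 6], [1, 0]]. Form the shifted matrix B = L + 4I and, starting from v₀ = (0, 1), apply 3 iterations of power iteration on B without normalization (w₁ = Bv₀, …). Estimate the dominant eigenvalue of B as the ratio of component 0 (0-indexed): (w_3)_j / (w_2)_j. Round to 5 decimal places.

B = L + 4I has rows (8, 6); (1, 4)
w1 = Bv₀ = (8·0 + 6·1; 1·0 + 4·1) = (6, 4)
w2 = Bw1 = (8·6 + 6·4; 1·6 + 4·4) = (72, 22)
w3 = Bw2 = (708, 160)
Ratio: 708/72 = 9.83333

μ ≈ 9.83333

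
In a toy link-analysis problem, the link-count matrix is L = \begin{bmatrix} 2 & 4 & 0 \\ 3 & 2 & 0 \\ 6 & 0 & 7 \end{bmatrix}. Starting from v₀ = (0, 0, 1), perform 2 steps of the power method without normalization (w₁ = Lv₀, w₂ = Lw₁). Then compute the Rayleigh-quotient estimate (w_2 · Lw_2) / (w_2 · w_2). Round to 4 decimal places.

w1 = Lv₀ = (2·0 + 4·0 + 0·1; 3·0 + 2·0 + 0·1; 6·0 + 0·0 + 7·1) = (0, 0, 7)
w2 = Lw1 = (2·0 + 4·0 + 0·7; 3·0 + 2·0 + 0·7; 6·0 + 0·0 + 7·7) = (0, 0, 49)
Lw2 = (0, 0, 343)
w2·Lw2 = 0·0 + 0·0 + 49·343 = 16807; w2·w2 = 0·0 + 0·0 + 49·49 = 2401
λ ≈ 16807/2401 = 7.0000

λ ≈ 7.0000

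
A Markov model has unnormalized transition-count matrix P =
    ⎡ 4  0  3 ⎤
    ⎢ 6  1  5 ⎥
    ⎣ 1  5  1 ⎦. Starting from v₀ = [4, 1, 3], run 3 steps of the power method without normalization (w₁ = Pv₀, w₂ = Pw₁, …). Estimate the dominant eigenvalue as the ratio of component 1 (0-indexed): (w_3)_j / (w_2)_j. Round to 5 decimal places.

w1 = Pv₀ = (4·4 + 0·1 + 3·3; 6·4 + 1·1 + 5·3; 1·4 + 5·1 + 1·3) = (25, 40, 12)
w2 = Pw1 = (4·25 + 0·40 + 3·12; 6·25 + 1·40 + 5·12; 1·25 + 5·40 + 1·12) = (136, 250, 237)
w3 = Pw2 = (1255, 2251, 1623)
Ratio at component: 2251 / 250 = 9.00400

λ ≈ 9.00400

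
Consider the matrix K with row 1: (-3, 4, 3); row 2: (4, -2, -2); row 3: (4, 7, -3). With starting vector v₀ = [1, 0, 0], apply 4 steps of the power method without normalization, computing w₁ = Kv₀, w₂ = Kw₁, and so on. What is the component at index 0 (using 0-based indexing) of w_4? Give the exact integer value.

w1 = Kv₀ = (-3, 4, 4)
w2 = Kw1 = (37, -28, 4)
w3 = Kw2 = (-211, 196, -60)
w4 = Kw3 = (1237, -1116, 708)
The requested component of w4 is 1237.

1237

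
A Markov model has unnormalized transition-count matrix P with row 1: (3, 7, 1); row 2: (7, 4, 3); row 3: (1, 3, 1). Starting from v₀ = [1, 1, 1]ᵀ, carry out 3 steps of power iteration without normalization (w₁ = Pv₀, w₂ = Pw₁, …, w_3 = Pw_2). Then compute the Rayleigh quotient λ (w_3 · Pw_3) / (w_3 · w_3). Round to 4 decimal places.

λ ≈ 11.3277

w1 = Pv₀ = (3·1 + 7·1 + 1·1; 7·1 + 4·1 + 3·1; 1·1 + 3·1 + 1·1) = (11, 14, 5)
w2 = Pw1 = (3·11 + 7·14 + 1·5; 7·11 + 4·14 + 3·5; 1·11 + 3·14 + 1·5) = (136, 148, 58)
w3 = Pw2 = (1502, 1718, 638)
Pw3 = (17170, 19300, 7294)
w3·Pw3 = 1502·17170 + 1718·19300 + 638·7294 = 63600312; w3·w3 = 1502·1502 + 1718·1718 + 638·638 = 5614572
λ ≈ 63600312/5614572 = 11.3277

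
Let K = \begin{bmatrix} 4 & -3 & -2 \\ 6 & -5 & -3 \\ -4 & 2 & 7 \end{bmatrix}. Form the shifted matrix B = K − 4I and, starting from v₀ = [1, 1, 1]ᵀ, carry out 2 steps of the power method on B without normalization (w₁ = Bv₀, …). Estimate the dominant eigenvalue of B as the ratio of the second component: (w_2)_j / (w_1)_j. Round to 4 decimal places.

-3.5000

B = K − 4I has rows (0, -3, -2); (6, -9, -3); (-4, 2, 3)
w1 = Bv₀ = (0·1 + (-3)·1 + (-2)·1; 6·1 + (-9)·1 + (-3)·1; (-4)·1 + 2·1 + 3·1) = (-5, -6, 1)
w2 = Bw1 = (0·(-5) + (-3)·(-6) + (-2)·1; 6·(-5) + (-9)·(-6) + (-3)·1; (-4)·(-5) + 2·(-6) + 3·1) = (16, 21, 11)
Ratio: 21/-6 = -3.5000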